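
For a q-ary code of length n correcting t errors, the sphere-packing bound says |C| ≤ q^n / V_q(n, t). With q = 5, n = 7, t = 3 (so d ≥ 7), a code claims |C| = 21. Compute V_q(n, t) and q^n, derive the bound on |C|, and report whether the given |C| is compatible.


V_q(n, t) = 2605, q^n = 78125, Hamming bound = 29, |C| = 21 ≤ bound (satisfied).

Step 1: Compute V_q(n, t) = Σ_{j=0}^3 C(n, j) (q−1)^j.
  j = 0: C(7,0)·(4)^0 = 1·1 = 1.
  j = 1: C(7,1)·(4)^1 = 7·4 = 28.
  j = 2: C(7,2)·(4)^2 = 21·16 = 336.
  j = 3: C(7,3)·(4)^3 = 35·64 = 2240.
  V_q(n, t) = 1 + 28 + 336 + 2240 = 2605.
Step 2: q^n = 5^7 = 78125.
Step 3: Hamming bound ⌊q^n / V_q(n,t)⌋ = ⌊78125/2605⌋ = 29.
Step 4: Compare |C| = 21 to 29: satisfied.
The claimed |C| lies below the Hamming bound.


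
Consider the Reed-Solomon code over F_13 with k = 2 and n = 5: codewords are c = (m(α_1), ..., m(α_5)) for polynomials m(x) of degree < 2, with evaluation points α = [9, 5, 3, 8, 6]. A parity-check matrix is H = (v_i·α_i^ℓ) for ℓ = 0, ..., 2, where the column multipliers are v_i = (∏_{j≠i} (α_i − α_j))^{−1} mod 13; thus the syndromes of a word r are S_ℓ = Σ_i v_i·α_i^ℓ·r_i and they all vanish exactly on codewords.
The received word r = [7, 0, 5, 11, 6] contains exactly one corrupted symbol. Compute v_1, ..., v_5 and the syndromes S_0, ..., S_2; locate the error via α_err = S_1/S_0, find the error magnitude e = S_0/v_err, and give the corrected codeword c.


S = (8, 1, 5), error at position 2, error magnitude e = 3, c = [7, 10, 5, 11, 6].

Step 1: column multipliers v_i = (∏_{j≠i}(α_i − α_j))^{−1} mod 13.
  i = 1 (α = 9): (9−5)(9−3)(9−8)(9−6) = 4·6·1·3 = 72 ≡ 7, so v_1 = 7^{−1} = 2 (mod 13).
  i = 2 (α = 5): (5−9)(5−3)(5−8)(5−6) = (−4)·2·(−3)·(−1) = −24 ≡ 2, so v_2 = 2^{−1} = 7 (mod 13).
  i = 3 (α = 3): (3−9)(3−5)(3−8)(3−6) = (−6)·(−2)·(−5)·(−3) = 180 ≡ 11, so v_3 = 11^{−1} = 6 (mod 13).
  i = 4 (α = 8): (8−9)(8−5)(8−3)(8−6) = (−1)·3·5·2 = −30 ≡ 9, so v_4 = 9^{−1} = 3 (mod 13).
  i = 5 (α = 6): (6−9)(6−5)(6−3)(6−8) = (−3)·1·3·(−2) = 18 ≡ 5, so v_5 = 5^{−1} = 8 (mod 13).
  v = [2, 7, 6, 3, 8].
Step 2: syndromes of r = [7, 0, 5, 11, 6] (all sums mod 13).
  S_0 = Σ v_i r_i = 2·7 + 7·0 + 6·5 + 3·11 + 8·6 = 125 ≡ 8.
  S_1 = Σ v_i α_i r_i = 2·9·7 + 7·5·0 + 6·3·5 + 3·8·11 + 8·6·6 = 768 ≡ 1.
  α_i^2 mod 13 = [3, 12, 9, 12, 10].
  S_2 = Σ v_i α_i^2 r_i = 2·3·7 + 7·12·0 + 6·9·5 + 3·12·11 + 8·10·6 = 1188 ≡ 5.
  S = (8, 1, 5) ≠ 0, so r is not a codeword (an error is present).
Step 3: locate the error. For a single error e at position i, S_ℓ = v_i·e·α_i^ℓ, so α_err = S_1/S_0.
  S_0^{−1} = 8^{−1} = 5 (mod 13), so α_err = 1·5 = 5 ≡ 5 = α_2. Error position i = 2.
  Consistency check: S_2/S_1 = 5·1 = 5 ≡ 5 = α_err ✓ (single-error assumption holds).
Step 4: error magnitude e = S_0/v_2 = S_0·∏_{j≠2}(α_2 − α_j) = 8·2 = 16 ≡ 3 (mod 13).
Step 5: correct position 2: c_2 = r_2 − e = 0 − 3 ≡ 10 (mod 13). Hence c = [7, 10, 5, 11, 6].
  Check: interpolating c through the α_i gives m(x) = 4 + 9·x (degree < 2) with m(α_i) = c_i for every i, so c is indeed a codeword.


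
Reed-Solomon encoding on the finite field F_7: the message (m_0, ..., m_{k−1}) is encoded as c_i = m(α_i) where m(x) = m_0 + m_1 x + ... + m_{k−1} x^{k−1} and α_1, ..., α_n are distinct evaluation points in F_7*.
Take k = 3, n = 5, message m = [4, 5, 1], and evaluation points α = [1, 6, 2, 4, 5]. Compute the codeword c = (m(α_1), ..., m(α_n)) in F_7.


c = [3, 0, 4, 5, 5]

Message polynomial: m(x) = 4 + 5·x + 1·x^2 (mod 7).
For each evaluation point α_i, compute m(α_i) mod 7:
  α_1 = 1: Horner steps 1 → 6 → 3, so m(1) = 3.
  α_2 = 6: Horner steps 1 → 4 → 0, so m(6) = 0.
  α_3 = 2: Horner steps 1 → 0 → 4, so m(2) = 4.
  α_4 = 4: Horner steps 1 → 2 → 5, so m(4) = 5.
  α_5 = 5: Horner steps 1 → 3 → 5, so m(5) = 5.
Codeword c = [3, 0, 4, 5, 5] ∈ F_7^5.


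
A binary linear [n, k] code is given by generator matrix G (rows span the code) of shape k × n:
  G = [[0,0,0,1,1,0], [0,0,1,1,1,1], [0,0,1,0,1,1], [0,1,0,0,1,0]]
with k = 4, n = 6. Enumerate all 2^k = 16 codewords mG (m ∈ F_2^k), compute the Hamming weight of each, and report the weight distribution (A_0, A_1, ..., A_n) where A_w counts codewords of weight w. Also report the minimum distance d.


Weight distribution: A_0 = 1, A_1 = 3, A_2 = 4, A_3 = 4, A_4 = 3, A_5 = 1. Minimum distance d = 1.

Enumerate all 2^4 = 16 messages m ∈ F_2^4.
For each, compute codeword c = mG in F_2^6, then tally its weight.
  m = 0000 → c = 000000, weight = 0.
  m = 1000 → c = 000110, weight = 2.
  m = 0100 → c = 001111, weight = 4.
  m = 1100 → c = 001001, weight = 2.
  m = 0010 → c = 001011, weight = 3.
  m = 1010 → c = 001101, weight = 3.
  m = 0110 → c = 000100, weight = 1.
  m = 1110 → c = 000010, weight = 1.
  m = 0001 → c = 010010, weight = 2.
  m = 1001 → c = 010100, weight = 2.
  m = 0101 → c = 011101, weight = 4.
  m = 1101 → c = 011011, weight = 4.
  m = 0011 → c = 011001, weight = 3.
  m = 1011 → c = 011111, weight = 5.
  m = 0111 → c = 010110, weight = 3.
  m = 1111 → c = 010000, weight = 1.
Tally weights:
  weight 0: 1 codewords.
  weight 1: 3 codewords.
  weight 2: 4 codewords.
  weight 3: 4 codewords.
  weight 4: 3 codewords.
  weight 5: 1 codewords.
Minimum distance d = smallest w > 0 with A_w > 0 = 1.
Sanity: Σ A_w = 16 = 2^4 = 16 ✓.


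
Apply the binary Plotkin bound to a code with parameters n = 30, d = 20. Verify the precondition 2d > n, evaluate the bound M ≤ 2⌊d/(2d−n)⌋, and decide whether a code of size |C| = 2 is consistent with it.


Plotkin bound M ≤ 4; given |C| = 2 ≤ bound (satisfied).

Check applicability: 2d = 40, n = 30.
2d − n = 10 > 0, so Plotkin applies.
Compute d/(2d−n) = 20/10 ≈ 2.0000.
⌊d/(2d−n)⌋ = 2.
Plotkin bound: M ≤ 2·2 = 4.
Given |C| = 2, check: satisfied.
This |C| is below the Plotkin bound.


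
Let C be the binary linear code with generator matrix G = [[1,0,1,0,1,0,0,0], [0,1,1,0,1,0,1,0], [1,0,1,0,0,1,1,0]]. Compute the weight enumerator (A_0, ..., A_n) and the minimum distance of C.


Weight distribution: A_0 = 1, A_3 = 4, A_4 = 3. Minimum distance d = 3.

Enumerate all 2^3 = 8 messages m ∈ F_2^3.
For each, compute codeword c = mG in F_2^8, then tally its weight.
  m = 000 → c = 00000000, weight = 0.
  m = 100 → c = 10101000, weight = 3.
  m = 010 → c = 01101010, weight = 4.
  m = 110 → c = 11000010, weight = 3.
  m = 001 → c = 10100110, weight = 4.
  m = 101 → c = 00001110, weight = 3.
  m = 011 → c = 11001100, weight = 4.
  m = 111 → c = 01100100, weight = 3.
Tally weights:
  weight 0: 1 codewords.
  weight 3: 4 codewords.
  weight 4: 3 codewords.
Minimum distance d = smallest w > 0 with A_w > 0 = 3.
Sanity: Σ A_w = 8 = 2^3 = 8 ✓.


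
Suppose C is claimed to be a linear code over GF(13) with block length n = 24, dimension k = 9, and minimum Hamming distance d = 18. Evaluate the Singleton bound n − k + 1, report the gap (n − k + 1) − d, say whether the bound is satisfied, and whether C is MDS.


Singleton RHS = n − k + 1 = 16, slack = -2, bound violated (no such code; not MDS).

Singleton bound: d ≤ n − k + 1.
Here n = 24, k = 9, so n − k + 1 = 16.
Given d = 18, check d ≤ 16: NO.
Slack = (n − k + 1) − d = -2.
The slack is negative: d = 18 exceeds n − k + 1 = 16 by 2, so the Singleton bound is violated and no linear [24, 9, 18]_13 code can exist. In particular it is not MDS (MDS requires d = n − k + 1 exactly).
Description: the claimed parameters are [24, 9, 18]_13; such a code would be impossible (violates the Singleton bound).


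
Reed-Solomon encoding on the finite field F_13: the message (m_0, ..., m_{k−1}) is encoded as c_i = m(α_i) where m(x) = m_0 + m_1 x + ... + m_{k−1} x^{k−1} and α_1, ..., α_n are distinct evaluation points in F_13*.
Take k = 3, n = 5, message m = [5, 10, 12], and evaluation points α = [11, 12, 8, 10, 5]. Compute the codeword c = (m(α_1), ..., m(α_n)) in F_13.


c = [7, 7, 8, 5, 4]

Message polynomial: m(x) = 5 + 10·x + 12·x^2 (mod 13).
For each evaluation point α_i, compute m(α_i) mod 13:
  α_1 = 11: Horner steps 12 → 12 → 7, so m(11) = 7.
  α_2 = 12: Horner steps 12 → 11 → 7, so m(12) = 7.
  α_3 = 8: Horner steps 12 → 2 → 8, so m(8) = 8.
  α_4 = 10: Horner steps 12 → 0 → 5, so m(10) = 5.
  α_5 = 5: Horner steps 12 → 5 → 4, so m(5) = 4.
Codeword c = [7, 7, 8, 5, 4] ∈ F_13^5.


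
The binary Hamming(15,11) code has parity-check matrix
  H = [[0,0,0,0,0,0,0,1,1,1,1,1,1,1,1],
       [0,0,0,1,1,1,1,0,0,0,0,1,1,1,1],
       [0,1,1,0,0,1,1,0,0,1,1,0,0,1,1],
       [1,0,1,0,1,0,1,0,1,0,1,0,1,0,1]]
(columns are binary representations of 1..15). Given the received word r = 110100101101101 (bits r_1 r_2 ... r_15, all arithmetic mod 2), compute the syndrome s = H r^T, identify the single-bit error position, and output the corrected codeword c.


s = (1, 1, 0, 1)^T, error position = 13, corrected codeword c = 110100101101001

Compute s = H r^T mod 2 one row at a time:
  s_1 = 0 + 1 + 1 + 0 + 1 + 1 + 0 + 1 = 5 ≡ 1 (mod 2).
  s_2 = 1 + 0 + 0 + 1 + 1 + 1 + 0 + 1 = 5 ≡ 1 (mod 2).
  s_3 = 1 + 0 + 0 + 1 + 1 + 0 + 0 + 1 = 4 ≡ 0 (mod 2).
  s_4 = 1 + 0 + 0 + 1 + 1 + 0 + 1 + 1 = 5 ≡ 1 (mod 2).
s = (1, 1, 0, 1)^T — this equals column 13 of H (binary 1101), so error is at position 13.
Correct: flip bit 13 of r = 110100101101101 to get c = 110100101101001.


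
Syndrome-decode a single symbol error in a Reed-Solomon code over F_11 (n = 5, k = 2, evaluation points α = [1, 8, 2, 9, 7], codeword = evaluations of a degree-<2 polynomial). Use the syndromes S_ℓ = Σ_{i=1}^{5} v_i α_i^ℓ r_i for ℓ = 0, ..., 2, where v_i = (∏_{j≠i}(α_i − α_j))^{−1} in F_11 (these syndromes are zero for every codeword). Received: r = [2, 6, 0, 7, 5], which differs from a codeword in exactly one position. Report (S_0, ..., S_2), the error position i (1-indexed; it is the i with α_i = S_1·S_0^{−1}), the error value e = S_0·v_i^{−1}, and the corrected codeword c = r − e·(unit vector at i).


S = (6, 6, 6), error at position 1, error magnitude e = 3, c = [10, 6, 0, 7, 5].

Step 1: column multipliers v_i = (∏_{j≠i}(α_i − α_j))^{−1} mod 11.
  i = 1 (α = 1): (1−8)(1−2)(1−9)(1−7) = (−7)·(−1)·(−8)·(−6) = 336 ≡ 6, so v_1 = 6^{−1} = 2 (mod 11).
  i = 2 (α = 8): (8−1)(8−2)(8−9)(8−7) = 7·6·(−1)·1 = −42 ≡ 2, so v_2 = 2^{−1} = 6 (mod 11).
  i = 3 (α = 2): (2−1)(2−8)(2−9)(2−7) = 1·(−6)·(−7)·(−5) = −210 ≡ 10, so v_3 = 10^{−1} = 10 (mod 11).
  i = 4 (α = 9): (9−1)(9−8)(9−2)(9−7) = 8·1·7·2 = 112 ≡ 2, so v_4 = 2^{−1} = 6 (mod 11).
  i = 5 (α = 7): (7−1)(7−8)(7−2)(7−9) = 6·(−1)·5·(−2) = 60 ≡ 5, so v_5 = 5^{−1} = 9 (mod 11).
  v = [2, 6, 10, 6, 9].
Step 2: syndromes of r = [2, 6, 0, 7, 5] (all sums mod 11).
  S_0 = Σ v_i r_i = 2·2 + 6·6 + 10·0 + 6·7 + 9·5 = 127 ≡ 6.
  S_1 = Σ v_i α_i r_i = 2·1·2 + 6·8·6 + 10·2·0 + 6·9·7 + 9·7·5 = 985 ≡ 6.
  α_i^2 mod 11 = [1, 9, 4, 4, 5].
  S_2 = Σ v_i α_i^2 r_i = 2·1·2 + 6·9·6 + 10·4·0 + 6·4·7 + 9·5·5 = 721 ≡ 6.
  S = (6, 6, 6) ≠ 0, so r is not a codeword (an error is present).
Step 3: locate the error. For a single error e at position i, S_ℓ = v_i·e·α_i^ℓ, so α_err = S_1/S_0.
  S_0^{−1} = 6^{−1} = 2 (mod 11), so α_err = 6·2 = 12 ≡ 1 = α_1. Error position i = 1.
  Consistency check: S_2/S_1 = 6·2 = 12 ≡ 1 = α_err ✓ (single-error assumption holds).
Step 4: error magnitude e = S_0/v_1 = S_0·∏_{j≠1}(α_1 − α_j) = 6·6 = 36 ≡ 3 (mod 11).
Step 5: correct position 1: c_1 = r_1 − e = 2 − 3 ≡ 10 (mod 11). Hence c = [10, 6, 0, 7, 5].
  Check: interpolating c through the α_i gives m(x) = 9 + 1·x (degree < 2) with m(α_i) = c_i for every i, so c is indeed a codeword.


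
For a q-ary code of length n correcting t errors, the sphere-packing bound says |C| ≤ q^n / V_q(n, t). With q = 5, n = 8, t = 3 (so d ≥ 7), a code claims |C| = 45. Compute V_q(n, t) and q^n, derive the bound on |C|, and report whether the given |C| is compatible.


V_q(n, t) = 4065, q^n = 390625, Hamming bound = 96, |C| = 45 ≤ bound (satisfied).

Step 1: Compute V_q(n, t) = Σ_{j=0}^3 C(n, j) (q−1)^j.
  j = 0: C(8,0)·(4)^0 = 1·1 = 1.
  j = 1: C(8,1)·(4)^1 = 8·4 = 32.
  j = 2: C(8,2)·(4)^2 = 28·16 = 448.
  j = 3: C(8,3)·(4)^3 = 56·64 = 3584.
  V_q(n, t) = 1 + 32 + 448 + 3584 = 4065.
Step 2: q^n = 5^8 = 390625.
Step 3: Hamming bound ⌊q^n / V_q(n,t)⌋ = ⌊390625/4065⌋ = 96.
Step 4: Compare |C| = 45 to 96: satisfied.
The claimed |C| lies below the Hamming bound.


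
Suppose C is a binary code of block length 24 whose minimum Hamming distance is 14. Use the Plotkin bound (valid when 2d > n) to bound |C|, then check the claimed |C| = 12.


Plotkin bound M ≤ 6; given |C| = 12 > bound (violated).

Check applicability: 2d = 28, n = 24.
2d − n = 4 > 0, so Plotkin applies.
Compute d/(2d−n) = 14/4 ≈ 3.5000.
⌊d/(2d−n)⌋ = 3.
Plotkin bound: M ≤ 2·3 = 6.
Given |C| = 12, check: VIOLATED.
This |C| is above the Plotkin bound, so no binary code with n = 24, d = 14 and 12 codewords exists.


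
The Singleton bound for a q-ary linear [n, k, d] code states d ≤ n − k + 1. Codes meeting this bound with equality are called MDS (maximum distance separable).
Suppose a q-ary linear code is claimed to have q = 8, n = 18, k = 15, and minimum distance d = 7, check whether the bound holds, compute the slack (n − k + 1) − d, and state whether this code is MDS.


Singleton RHS = n − k + 1 = 4, slack = -3, bound violated (no such code; not MDS).

Singleton bound: d ≤ n − k + 1.
Here n = 18, k = 15, so n − k + 1 = 4.
Given d = 7, check d ≤ 4: NO.
Slack = (n − k + 1) − d = -3.
The slack is negative: d = 7 exceeds n − k + 1 = 4 by 3, so the Singleton bound is violated and no linear [18, 15, 7]_8 code can exist. In particular it is not MDS (MDS requires d = n − k + 1 exactly).
Description: the claimed parameters are [18, 15, 7]_8; such a code would be impossible (violates the Singleton bound).


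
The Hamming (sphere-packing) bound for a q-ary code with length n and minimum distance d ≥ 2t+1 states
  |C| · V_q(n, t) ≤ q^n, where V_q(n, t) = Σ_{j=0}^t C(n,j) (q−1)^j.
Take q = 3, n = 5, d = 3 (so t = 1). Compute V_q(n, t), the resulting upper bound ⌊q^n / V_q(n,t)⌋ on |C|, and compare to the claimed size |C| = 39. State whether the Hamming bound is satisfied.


V_q(n, t) = 11, q^n = 243, Hamming bound = 22, |C| = 39 > bound (violated).

Step 1: Compute V_q(n, t) = Σ_{j=0}^1 C(n, j) (q−1)^j.
  j = 0: C(5,0)·(2)^0 = 1·1 = 1.
  j = 1: C(5,1)·(2)^1 = 5·2 = 10.
  V_q(n, t) = 1 + 10 = 11.
Step 2: q^n = 3^5 = 243.
Step 3: Hamming bound ⌊q^n / V_q(n,t)⌋ = ⌊243/11⌋ = 22.
Step 4: Compare |C| = 39 to 22: violated.
The claimed |C| lies above the Hamming bound, so no 3-ary code of length 5 with d ≥ 3 can have 39 codewords.


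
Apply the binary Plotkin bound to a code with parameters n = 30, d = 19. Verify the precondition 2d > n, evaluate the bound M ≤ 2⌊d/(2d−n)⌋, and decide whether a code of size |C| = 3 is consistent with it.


Plotkin bound M ≤ 4; given |C| = 3 ≤ bound (satisfied).

Check applicability: 2d = 38, n = 30.
2d − n = 8 > 0, so Plotkin applies.
Compute d/(2d−n) = 19/8 ≈ 2.3750.
⌊d/(2d−n)⌋ = 2.
Plotkin bound: M ≤ 2·2 = 4.
Given |C| = 3, check: satisfied.
This |C| is below the Plotkin bound.


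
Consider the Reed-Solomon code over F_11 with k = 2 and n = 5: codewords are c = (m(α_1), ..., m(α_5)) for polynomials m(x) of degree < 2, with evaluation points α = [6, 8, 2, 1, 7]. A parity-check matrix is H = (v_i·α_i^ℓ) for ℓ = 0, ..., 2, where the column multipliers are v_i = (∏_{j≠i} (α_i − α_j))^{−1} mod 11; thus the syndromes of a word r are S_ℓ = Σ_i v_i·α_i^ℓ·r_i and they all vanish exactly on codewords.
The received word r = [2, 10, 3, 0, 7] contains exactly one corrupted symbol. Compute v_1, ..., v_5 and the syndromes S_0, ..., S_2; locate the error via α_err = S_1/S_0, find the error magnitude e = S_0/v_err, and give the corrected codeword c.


S = (6, 3, 7), error at position 1, error magnitude e = 9, c = [4, 10, 3, 0, 7].

Step 1: column multipliers v_i = (∏_{j≠i}(α_i − α_j))^{−1} mod 11.
  i = 1 (α = 6): (6−8)(6−2)(6−1)(6−7) = (−2)·4·5·(−1) = 40 ≡ 7, so v_1 = 7^{−1} = 8 (mod 11).
  i = 2 (α = 8): (8−6)(8−2)(8−1)(8−7) = 2·6·7·1 = 84 ≡ 7, so v_2 = 7^{−1} = 8 (mod 11).
  i = 3 (α = 2): (2−6)(2−8)(2−1)(2−7) = (−4)·(−6)·1·(−5) = −120 ≡ 1, so v_3 = 1^{−1} = 1 (mod 11).
  i = 4 (α = 1): (1−6)(1−8)(1−2)(1−7) = (−5)·(−7)·(−1)·(−6) = 210 ≡ 1, so v_4 = 1^{−1} = 1 (mod 11).
  i = 5 (α = 7): (7−6)(7−8)(7−2)(7−1) = 1·(−1)·5·6 = −30 ≡ 3, so v_5 = 3^{−1} = 4 (mod 11).
  v = [8, 8, 1, 1, 4].
Step 2: syndromes of r = [2, 10, 3, 0, 7] (all sums mod 11).
  S_0 = Σ v_i r_i = 8·2 + 8·10 + 1·3 + 1·0 + 4·7 = 127 ≡ 6.
  S_1 = Σ v_i α_i r_i = 8·6·2 + 8·8·10 + 1·2·3 + 1·1·0 + 4·7·7 = 938 ≡ 3.
  α_i^2 mod 11 = [3, 9, 4, 1, 5].
  S_2 = Σ v_i α_i^2 r_i = 8·3·2 + 8·9·10 + 1·4·3 + 1·1·0 + 4·5·7 = 920 ≡ 7.
  S = (6, 3, 7) ≠ 0, so r is not a codeword (an error is present).
Step 3: locate the error. For a single error e at position i, S_ℓ = v_i·e·α_i^ℓ, so α_err = S_1/S_0.
  S_0^{−1} = 6^{−1} = 2 (mod 11), so α_err = 3·2 = 6 ≡ 6 = α_1. Error position i = 1.
  Consistency check: S_2/S_1 = 7·4 = 28 ≡ 6 = α_err ✓ (single-error assumption holds).
Step 4: error magnitude e = S_0/v_1 = S_0·∏_{j≠1}(α_1 − α_j) = 6·7 = 42 ≡ 9 (mod 11).
Step 5: correct position 1: c_1 = r_1 − e = 2 − 9 ≡ 4 (mod 11). Hence c = [4, 10, 3, 0, 7].
  Check: interpolating c through the α_i gives m(x) = 8 + 3·x (degree < 2) with m(α_i) = c_i for every i, so c is indeed a codeword.


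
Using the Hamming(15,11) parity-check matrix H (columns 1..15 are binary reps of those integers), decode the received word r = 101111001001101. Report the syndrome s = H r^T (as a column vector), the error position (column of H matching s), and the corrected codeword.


s = (0, 0, 1, 0)^T, error position = 2, corrected codeword c = 111111001001101

Compute s = H r^T mod 2 one row at a time:
  s_1 = 0 + 1 + 0 + 0 + 1 + 1 + 0 + 1 = 4 ≡ 0 (mod 2).
  s_2 = 1 + 1 + 1 + 0 + 1 + 1 + 0 + 1 = 6 ≡ 0 (mod 2).
  s_3 = 0 + 1 + 1 + 0 + 0 + 0 + 0 + 1 = 3 ≡ 1 (mod 2).
  s_4 = 1 + 1 + 1 + 0 + 1 + 0 + 1 + 1 = 6 ≡ 0 (mod 2).
s = (0, 0, 1, 0)^T — this equals column 2 of H (binary 0010), so error is at position 2.
Correct: flip bit 2 of r = 101111001001101 to get c = 111111001001101.


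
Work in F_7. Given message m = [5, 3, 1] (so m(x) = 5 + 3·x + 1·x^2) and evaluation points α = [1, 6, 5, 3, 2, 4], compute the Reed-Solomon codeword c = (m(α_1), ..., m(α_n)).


c = [2, 3, 3, 2, 1, 5]

Message polynomial: m(x) = 5 + 3·x + 1·x^2 (mod 7).
For each evaluation point α_i, compute m(α_i) mod 7:
  α_1 = 1: Horner steps 1 → 4 → 2, so m(1) = 2.
  α_2 = 6: Horner steps 1 → 2 → 3, so m(6) = 3.
  α_3 = 5: Horner steps 1 → 1 → 3, so m(5) = 3.
  α_4 = 3: Horner steps 1 → 6 → 2, so m(3) = 2.
  α_5 = 2: Horner steps 1 → 5 → 1, so m(2) = 1.
  α_6 = 4: Horner steps 1 → 0 → 5, so m(4) = 5.
Codeword c = [2, 3, 3, 2, 1, 5] ∈ F_7^6.


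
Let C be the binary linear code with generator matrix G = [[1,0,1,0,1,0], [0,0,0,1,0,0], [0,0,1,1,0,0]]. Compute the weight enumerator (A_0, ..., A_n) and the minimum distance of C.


Weight distribution: A_0 = 1, A_1 = 2, A_2 = 2, A_3 = 2, A_4 = 1. Minimum distance d = 1.

Enumerate all 2^3 = 8 messages m ∈ F_2^3.
For each, compute codeword c = mG in F_2^6, then tally its weight.
  m = 000 → c = 000000, weight = 0.
  m = 100 → c = 101010, weight = 3.
  m = 010 → c = 000100, weight = 1.
  m = 110 → c = 101110, weight = 4.
  m = 001 → c = 001100, weight = 2.
  m = 101 → c = 100110, weight = 3.
  m = 011 → c = 001000, weight = 1.
  m = 111 → c = 100010, weight = 2.
Tally weights:
  weight 0: 1 codewords.
  weight 1: 2 codewords.
  weight 2: 2 codewords.
  weight 3: 2 codewords.
  weight 4: 1 codewords.
Minimum distance d = smallest w > 0 with A_w > 0 = 1.
Sanity: Σ A_w = 8 = 2^3 = 8 ✓.


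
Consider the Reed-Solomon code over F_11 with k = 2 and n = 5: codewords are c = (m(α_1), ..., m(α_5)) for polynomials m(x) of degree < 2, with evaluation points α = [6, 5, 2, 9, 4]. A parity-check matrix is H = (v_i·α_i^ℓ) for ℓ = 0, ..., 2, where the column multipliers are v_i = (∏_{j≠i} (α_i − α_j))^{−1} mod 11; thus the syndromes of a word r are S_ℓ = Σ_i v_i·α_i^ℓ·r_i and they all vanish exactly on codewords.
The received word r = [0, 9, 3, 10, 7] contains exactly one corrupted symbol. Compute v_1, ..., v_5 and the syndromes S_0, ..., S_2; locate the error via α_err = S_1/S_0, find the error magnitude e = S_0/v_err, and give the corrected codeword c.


S = (2, 7, 8), error at position 4, error magnitude e = 4, c = [0, 9, 3, 6, 7].

Step 1: column multipliers v_i = (∏_{j≠i}(α_i − α_j))^{−1} mod 11.
  i = 1 (α = 6): (6−5)(6−2)(6−9)(6−4) = 1·4·(−3)·2 = −24 ≡ 9, so v_1 = 9^{−1} = 5 (mod 11).
  i = 2 (α = 5): (5−6)(5−2)(5−9)(5−4) = (−1)·3·(−4)·1 = 12 ≡ 1, so v_2 = 1^{−1} = 1 (mod 11).
  i = 3 (α = 2): (2−6)(2−5)(2−9)(2−4) = (−4)·(−3)·(−7)·(−2) = 168 ≡ 3, so v_3 = 3^{−1} = 4 (mod 11).
  i = 4 (α = 9): (9−6)(9−5)(9−2)(9−4) = 3·4·7·5 = 420 ≡ 2, so v_4 = 2^{−1} = 6 (mod 11).
  i = 5 (α = 4): (4−6)(4−5)(4−2)(4−9) = (−2)·(−1)·2·(−5) = −20 ≡ 2, so v_5 = 2^{−1} = 6 (mod 11).
  v = [5, 1, 4, 6, 6].
Step 2: syndromes of r = [0, 9, 3, 10, 7] (all sums mod 11).
  S_0 = Σ v_i r_i = 5·0 + 1·9 + 4·3 + 6·10 + 6·7 = 123 ≡ 2.
  S_1 = Σ v_i α_i r_i = 5·6·0 + 1·5·9 + 4·2·3 + 6·9·10 + 6·4·7 = 777 ≡ 7.
  α_i^2 mod 11 = [3, 3, 4, 4, 5].
  S_2 = Σ v_i α_i^2 r_i = 5·3·0 + 1·3·9 + 4·4·3 + 6·4·10 + 6·5·7 = 525 ≡ 8.
  S = (2, 7, 8) ≠ 0, so r is not a codeword (an error is present).
Step 3: locate the error. For a single error e at position i, S_ℓ = v_i·e·α_i^ℓ, so α_err = S_1/S_0.
  S_0^{−1} = 2^{−1} = 6 (mod 11), so α_err = 7·6 = 42 ≡ 9 = α_4. Error position i = 4.
  Consistency check: S_2/S_1 = 8·8 = 64 ≡ 9 = α_err ✓ (single-error assumption holds).
Step 4: error magnitude e = S_0/v_4 = S_0·∏_{j≠4}(α_4 − α_j) = 2·2 = 4 ≡ 4 (mod 11).
Step 5: correct position 4: c_4 = r_4 − e = 10 − 4 ≡ 6 (mod 11). Hence c = [0, 9, 3, 6, 7].
  Check: interpolating c through the α_i gives m(x) = 10 + 2·x (degree < 2) with m(α_i) = c_i for every i, so c is indeed a codeword.


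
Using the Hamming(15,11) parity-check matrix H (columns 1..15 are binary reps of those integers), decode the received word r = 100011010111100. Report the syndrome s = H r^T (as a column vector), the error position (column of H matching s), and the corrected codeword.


s = (1, 0, 1, 0)^T, error position = 10, corrected codeword c = 100011010011100

Compute s = H r^T mod 2 one row at a time:
  s_1 = 1 + 0 + 1 + 1 + 1 + 1 + 0 + 0 = 5 ≡ 1 (mod 2).
  s_2 = 0 + 1 + 1 + 0 + 1 + 1 + 0 + 0 = 4 ≡ 0 (mod 2).
  s_3 = 0 + 0 + 1 + 0 + 1 + 1 + 0 + 0 = 3 ≡ 1 (mod 2).
  s_4 = 1 + 0 + 1 + 0 + 0 + 1 + 1 + 0 = 4 ≡ 0 (mod 2).
s = (1, 0, 1, 0)^T — this equals column 10 of H (binary 1010), so error is at position 10.
Correct: flip bit 10 of r = 100011010111100 to get c = 100011010011100.


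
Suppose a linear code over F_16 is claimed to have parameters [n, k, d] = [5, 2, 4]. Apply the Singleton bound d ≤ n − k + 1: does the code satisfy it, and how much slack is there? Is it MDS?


Singleton RHS = n − k + 1 = 4, slack = 0, bound satisfied, MDS.

Singleton bound: d ≤ n − k + 1.
Here n = 5, k = 2, so n − k + 1 = 4.
Given d = 4, check d ≤ 4: YES.
Slack = (n − k + 1) − d = 0.
The code is MDS (slack = 0).
Description: the claimed parameters are [5, 2, 4]_16; such a code would be MDS (meets Singleton bound).


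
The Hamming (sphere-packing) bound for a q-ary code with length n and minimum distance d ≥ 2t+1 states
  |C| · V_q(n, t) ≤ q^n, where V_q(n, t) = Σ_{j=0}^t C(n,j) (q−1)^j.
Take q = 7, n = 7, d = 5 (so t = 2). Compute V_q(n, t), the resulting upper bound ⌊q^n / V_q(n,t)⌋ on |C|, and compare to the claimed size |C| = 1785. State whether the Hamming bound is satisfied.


V_q(n, t) = 799, q^n = 823543, Hamming bound = 1030, |C| = 1785 > bound (violated).

Step 1: Compute V_q(n, t) = Σ_{j=0}^2 C(n, j) (q−1)^j.
  j = 0: C(7,0)·(6)^0 = 1·1 = 1.
  j = 1: C(7,1)·(6)^1 = 7·6 = 42.
  j = 2: C(7,2)·(6)^2 = 21·36 = 756.
  V_q(n, t) = 1 + 42 + 756 = 799.
Step 2: q^n = 7^7 = 823543.
Step 3: Hamming bound ⌊q^n / V_q(n,t)⌋ = ⌊823543/799⌋ = 1030.
Step 4: Compare |C| = 1785 to 1030: violated.
The claimed |C| lies above the Hamming bound, so no 7-ary code of length 7 with d ≥ 5 can have 1785 codewords.


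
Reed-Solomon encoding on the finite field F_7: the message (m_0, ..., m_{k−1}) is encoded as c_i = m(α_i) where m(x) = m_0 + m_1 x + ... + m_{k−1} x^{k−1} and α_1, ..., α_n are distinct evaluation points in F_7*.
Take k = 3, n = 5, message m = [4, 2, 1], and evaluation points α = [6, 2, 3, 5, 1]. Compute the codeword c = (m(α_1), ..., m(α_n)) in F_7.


c = [3, 5, 5, 4, 0]

Message polynomial: m(x) = 4 + 2·x + 1·x^2 (mod 7).
For each evaluation point α_i, compute m(α_i) mod 7:
  α_1 = 6: Horner steps 1 → 1 → 3, so m(6) = 3.
  α_2 = 2: Horner steps 1 → 4 → 5, so m(2) = 5.
  α_3 = 3: Horner steps 1 → 5 → 5, so m(3) = 5.
  α_4 = 5: Horner steps 1 → 0 → 4, so m(5) = 4.
  α_5 = 1: Horner steps 1 → 3 → 0, so m(1) = 0.
Codeword c = [3, 5, 5, 4, 0] ∈ F_7^5.


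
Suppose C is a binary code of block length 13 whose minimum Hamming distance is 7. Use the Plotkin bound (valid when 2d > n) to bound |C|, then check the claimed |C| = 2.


Plotkin bound M ≤ 14; given |C| = 2 ≤ bound (satisfied).

Check applicability: 2d = 14, n = 13.
2d − n = 1 > 0, so Plotkin applies.
Compute d/(2d−n) = 7/1 ≈ 7.0000.
⌊d/(2d−n)⌋ = 7.
Plotkin bound: M ≤ 2·7 = 14.
Given |C| = 2, check: satisfied.
This |C| is below the Plotkin bound.


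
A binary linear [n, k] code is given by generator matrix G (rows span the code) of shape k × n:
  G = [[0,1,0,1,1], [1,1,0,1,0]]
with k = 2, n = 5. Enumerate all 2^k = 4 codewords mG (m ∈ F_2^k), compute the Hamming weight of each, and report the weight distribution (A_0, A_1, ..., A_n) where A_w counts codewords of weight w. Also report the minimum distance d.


Weight distribution: A_0 = 1, A_2 = 1, A_3 = 2. Minimum distance d = 2.

Enumerate all 2^2 = 4 messages m ∈ F_2^2.
For each, compute codeword c = mG in F_2^5, then tally its weight.
  m = 00 → c = 00000, weight = 0.
  m = 10 → c = 01011, weight = 3.
  m = 01 → c = 11010, weight = 3.
  m = 11 → c = 10001, weight = 2.
Tally weights:
  weight 0: 1 codewords.
  weight 2: 1 codewords.
  weight 3: 2 codewords.
Minimum distance d = smallest w > 0 with A_w > 0 = 2.
Sanity: Σ A_w = 4 = 2^2 = 4 ✓.


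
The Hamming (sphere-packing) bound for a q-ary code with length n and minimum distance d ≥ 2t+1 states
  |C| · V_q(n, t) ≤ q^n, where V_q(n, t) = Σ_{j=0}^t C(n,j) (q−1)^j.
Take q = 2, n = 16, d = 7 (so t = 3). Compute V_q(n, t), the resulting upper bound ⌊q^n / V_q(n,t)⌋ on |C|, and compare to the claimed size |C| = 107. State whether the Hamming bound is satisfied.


V_q(n, t) = 697, q^n = 65536, Hamming bound = 94, |C| = 107 > bound (violated).

Step 1: Compute V_q(n, t) = Σ_{j=0}^3 C(n, j) (q−1)^j.
  j = 0: C(16,0)·(1)^0 = 1·1 = 1.
  j = 1: C(16,1)·(1)^1 = 16·1 = 16.
  j = 2: C(16,2)·(1)^2 = 120·1 = 120.
  j = 3: C(16,3)·(1)^3 = 560·1 = 560.
  V_q(n, t) = 1 + 16 + 120 + 560 = 697.
Step 2: q^n = 2^16 = 65536.
Step 3: Hamming bound ⌊q^n / V_q(n,t)⌋ = ⌊65536/697⌋ = 94.
Step 4: Compare |C| = 107 to 94: violated.
The claimed |C| lies above the Hamming bound, so no 2-ary code of length 16 with d ≥ 7 can have 107 codewords.


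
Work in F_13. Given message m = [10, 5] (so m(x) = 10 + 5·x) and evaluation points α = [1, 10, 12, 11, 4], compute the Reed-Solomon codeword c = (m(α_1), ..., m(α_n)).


c = [2, 8, 5, 0, 4]

Message polynomial: m(x) = 10 + 5·x (mod 13).
For each evaluation point α_i, compute m(α_i) mod 13:
  α_1 = 1: Horner steps 5 → 2, so m(1) = 2.
  α_2 = 10: Horner steps 5 → 8, so m(10) = 8.
  α_3 = 12: Horner steps 5 → 5, so m(12) = 5.
  α_4 = 11: Horner steps 5 → 0, so m(11) = 0.
  α_5 = 4: Horner steps 5 → 4, so m(4) = 4.
Codeword c = [2, 8, 5, 0, 4] ∈ F_13^5.


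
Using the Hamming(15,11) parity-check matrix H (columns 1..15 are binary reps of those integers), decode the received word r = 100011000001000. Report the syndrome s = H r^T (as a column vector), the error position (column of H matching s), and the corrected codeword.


s = (1, 1, 1, 0)^T, error position = 14, corrected codeword c = 100011000001010

Compute s = H r^T mod 2 one row at a time:
  s_1 = 0 + 0 + 0 + 0 + 1 + 0 + 0 + 0 = 1 ≡ 1 (mod 2).
  s_2 = 0 + 1 + 1 + 0 + 1 + 0 + 0 + 0 = 3 ≡ 1 (mod 2).
  s_3 = 0 + 0 + 1 + 0 + 0 + 0 + 0 + 0 = 1 ≡ 1 (mod 2).
  s_4 = 1 + 0 + 1 + 0 + 0 + 0 + 0 + 0 = 2 ≡ 0 (mod 2).
s = (1, 1, 1, 0)^T — this equals column 14 of H (binary 1110), so error is at position 14.
Correct: flip bit 14 of r = 100011000001000 to get c = 100011000001010.


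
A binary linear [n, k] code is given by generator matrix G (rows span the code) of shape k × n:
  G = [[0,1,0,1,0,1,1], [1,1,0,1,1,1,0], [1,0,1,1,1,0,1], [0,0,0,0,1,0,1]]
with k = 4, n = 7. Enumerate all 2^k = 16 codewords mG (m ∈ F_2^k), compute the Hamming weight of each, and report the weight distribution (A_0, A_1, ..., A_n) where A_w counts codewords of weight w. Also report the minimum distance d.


Weight distribution: A_0 = 1, A_1 = 1, A_2 = 2, A_3 = 2, A_4 = 5, A_5 = 5. Minimum distance d = 1.

Enumerate all 2^4 = 16 messages m ∈ F_2^4.
For each, compute codeword c = mG in F_2^7, then tally its weight.
  m = 0000 → c = 0000000, weight = 0.
  m = 1000 → c = 0101011, weight = 4.
  m = 0100 → c = 1101110, weight = 5.
  m = 1100 → c = 1000101, weight = 3.
  m = 0010 → c = 1011101, weight = 5.
  m = 1010 → c = 1110110, weight = 5.
  m = 0110 → c = 0110011, weight = 4.
  m = 1110 → c = 0011000, weight = 2.
  m = 0001 → c = 0000101, weight = 2.
  m = 1001 → c = 0101110, weight = 4.
  m = 0101 → c = 1101011, weight = 5.
  m = 1101 → c = 1000000, weight = 1.
  m = 0011 → c = 1011000, weight = 3.
  m = 1011 → c = 1110011, weight = 5.
  m = 0111 → c = 0110110, weight = 4.
  m = 1111 → c = 0011101, weight = 4.
Tally weights:
  weight 0: 1 codewords.
  weight 1: 1 codewords.
  weight 2: 2 codewords.
  weight 3: 2 codewords.
  weight 4: 5 codewords.
  weight 5: 5 codewords.
Minimum distance d = smallest w > 0 with A_w > 0 = 1.
Sanity: Σ A_w = 16 = 2^4 = 16 ✓.


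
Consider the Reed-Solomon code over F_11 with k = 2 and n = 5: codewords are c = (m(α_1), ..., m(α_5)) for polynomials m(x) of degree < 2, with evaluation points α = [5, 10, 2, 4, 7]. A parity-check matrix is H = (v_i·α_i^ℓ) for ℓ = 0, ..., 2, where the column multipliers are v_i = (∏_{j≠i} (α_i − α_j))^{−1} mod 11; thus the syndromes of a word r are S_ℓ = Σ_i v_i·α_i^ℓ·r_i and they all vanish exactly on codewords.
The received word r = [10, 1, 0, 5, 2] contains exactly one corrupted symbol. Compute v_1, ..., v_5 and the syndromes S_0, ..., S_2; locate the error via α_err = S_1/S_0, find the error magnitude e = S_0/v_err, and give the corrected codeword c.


S = (3, 1, 4), error at position 4, error magnitude e = 2, c = [10, 1, 0, 3, 2].

Step 1: column multipliers v_i = (∏_{j≠i}(α_i − α_j))^{−1} mod 11.
  i = 1 (α = 5): (5−10)(5−2)(5−4)(5−7) = (−5)·3·1·(−2) = 30 ≡ 8, so v_1 = 8^{−1} = 7 (mod 11).
  i = 2 (α = 10): (10−5)(10−2)(10−4)(10−7) = 5·8·6·3 = 720 ≡ 5, so v_2 = 5^{−1} = 9 (mod 11).
  i = 3 (α = 2): (2−5)(2−10)(2−4)(2−7) = (−3)·(−8)·(−2)·(−5) = 240 ≡ 9, so v_3 = 9^{−1} = 5 (mod 11).
  i = 4 (α = 4): (4−5)(4−10)(4−2)(4−7) = (−1)·(−6)·2·(−3) = −36 ≡ 8, so v_4 = 8^{−1} = 7 (mod 11).
  i = 5 (α = 7): (7−5)(7−10)(7−2)(7−4) = 2·(−3)·5·3 = −90 ≡ 9, so v_5 = 9^{−1} = 5 (mod 11).
  v = [7, 9, 5, 7, 5].
Step 2: syndromes of r = [10, 1, 0, 5, 2] (all sums mod 11).
  S_0 = Σ v_i r_i = 7·10 + 9·1 + 5·0 + 7·5 + 5·2 = 124 ≡ 3.
  S_1 = Σ v_i α_i r_i = 7·5·10 + 9·10·1 + 5·2·0 + 7·4·5 + 5·7·2 = 650 ≡ 1.
  α_i^2 mod 11 = [3, 1, 4, 5, 5].
  S_2 = Σ v_i α_i^2 r_i = 7·3·10 + 9·1·1 + 5·4·0 + 7·5·5 + 5·5·2 = 444 ≡ 4.
  S = (3, 1, 4) ≠ 0, so r is not a codeword (an error is present).
Step 3: locate the error. For a single error e at position i, S_ℓ = v_i·e·α_i^ℓ, so α_err = S_1/S_0.
  S_0^{−1} = 3^{−1} = 4 (mod 11), so α_err = 1·4 = 4 ≡ 4 = α_4. Error position i = 4.
  Consistency check: S_2/S_1 = 4·1 = 4 ≡ 4 = α_err ✓ (single-error assumption holds).
Step 4: error magnitude e = S_0/v_4 = S_0·∏_{j≠4}(α_4 − α_j) = 3·8 = 24 ≡ 2 (mod 11).
Step 5: correct position 4: c_4 = r_4 − e = 5 − 2 ≡ 3 (mod 11). Hence c = [10, 1, 0, 3, 2].
  Check: interpolating c through the α_i gives m(x) = 8 + 7·x (degree < 2) with m(α_i) = c_i for every i, so c is indeed a codeword.


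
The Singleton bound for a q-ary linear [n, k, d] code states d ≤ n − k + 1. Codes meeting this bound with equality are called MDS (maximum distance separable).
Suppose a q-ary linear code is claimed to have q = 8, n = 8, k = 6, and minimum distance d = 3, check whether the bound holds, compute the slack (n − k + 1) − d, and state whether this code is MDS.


Singleton RHS = n − k + 1 = 3, slack = 0, bound satisfied, MDS.

Singleton bound: d ≤ n − k + 1.
Here n = 8, k = 6, so n − k + 1 = 3.
Given d = 3, check d ≤ 3: YES.
Slack = (n − k + 1) − d = 0.
The code is MDS (slack = 0).
Description: the claimed parameters are [8, 6, 3]_8; such a code would be MDS (meets Singleton bound).


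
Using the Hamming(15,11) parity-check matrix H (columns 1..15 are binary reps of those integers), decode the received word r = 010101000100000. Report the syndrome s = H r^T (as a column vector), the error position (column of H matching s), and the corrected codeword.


s = (1, 0, 1, 0)^T, error position = 10, corrected codeword c = 010101000000000

Compute s = H r^T mod 2 one row at a time:
  s_1 = 0 + 0 + 1 + 0 + 0 + 0 + 0 + 0 = 1 ≡ 1 (mod 2).
  s_2 = 1 + 0 + 1 + 0 + 0 + 0 + 0 + 0 = 2 ≡ 0 (mod 2).
  s_3 = 1 + 0 + 1 + 0 + 1 + 0 + 0 + 0 = 3 ≡ 1 (mod 2).
  s_4 = 0 + 0 + 0 + 0 + 0 + 0 + 0 + 0 = 0 ≡ 0 (mod 2).
s = (1, 0, 1, 0)^T — this equals column 10 of H (binary 1010), so error is at position 10.
Correct: flip bit 10 of r = 010101000100000 to get c = 010101000000000.


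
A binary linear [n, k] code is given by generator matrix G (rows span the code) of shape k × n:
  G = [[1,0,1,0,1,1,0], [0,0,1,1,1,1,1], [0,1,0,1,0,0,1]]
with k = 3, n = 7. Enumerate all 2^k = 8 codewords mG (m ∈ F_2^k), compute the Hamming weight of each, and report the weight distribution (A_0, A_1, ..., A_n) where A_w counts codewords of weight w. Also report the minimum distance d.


Weight distribution: A_0 = 1, A_2 = 1, A_3 = 2, A_4 = 2, A_5 = 1, A_7 = 1. Minimum distance d = 2.

Enumerate all 2^3 = 8 messages m ∈ F_2^3.
For each, compute codeword c = mG in F_2^7, then tally its weight.
  m = 000 → c = 0000000, weight = 0.
  m = 100 → c = 1010110, weight = 4.
  m = 010 → c = 0011111, weight = 5.
  m = 110 → c = 1001001, weight = 3.
  m = 001 → c = 0101001, weight = 3.
  m = 101 → c = 1111111, weight = 7.
  m = 011 → c = 0110110, weight = 4.
  m = 111 → c = 1100000, weight = 2.
Tally weights:
  weight 0: 1 codewords.
  weight 2: 1 codewords.
  weight 3: 2 codewords.
  weight 4: 2 codewords.
  weight 5: 1 codewords.
  weight 7: 1 codewords.
Minimum distance d = smallest w > 0 with A_w > 0 = 2.
Sanity: Σ A_w = 8 = 2^3 = 8 ✓.


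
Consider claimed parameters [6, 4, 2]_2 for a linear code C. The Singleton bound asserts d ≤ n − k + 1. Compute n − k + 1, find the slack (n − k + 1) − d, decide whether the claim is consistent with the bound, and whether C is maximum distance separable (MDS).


Singleton RHS = n − k + 1 = 3, slack = 1, bound satisfied, not MDS.

Singleton bound: d ≤ n − k + 1.
Here n = 6, k = 4, so n − k + 1 = 3.
Given d = 2, check d ≤ 3: YES.
Slack = (n − k + 1) − d = 1.
The code is NOT MDS (slack = 1 > 0).
Description: the claimed parameters are [6, 4, 2]_2; such a code would be non-MDS.


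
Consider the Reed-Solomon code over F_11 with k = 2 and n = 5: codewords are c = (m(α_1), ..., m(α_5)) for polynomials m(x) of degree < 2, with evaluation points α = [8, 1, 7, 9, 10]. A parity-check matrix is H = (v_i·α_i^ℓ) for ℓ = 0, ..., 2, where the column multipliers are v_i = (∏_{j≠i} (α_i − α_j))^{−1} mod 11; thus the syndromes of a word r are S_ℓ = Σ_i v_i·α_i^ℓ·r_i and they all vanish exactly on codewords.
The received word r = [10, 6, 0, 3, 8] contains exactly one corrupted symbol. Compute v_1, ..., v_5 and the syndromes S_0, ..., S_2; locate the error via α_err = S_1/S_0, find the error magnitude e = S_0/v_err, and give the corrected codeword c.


S = (10, 2, 7), error at position 4, error magnitude e = 5, c = [10, 6, 0, 9, 8].

Step 1: column multipliers v_i = (∏_{j≠i}(α_i − α_j))^{−1} mod 11.
  i = 1 (α = 8): (8−1)(8−7)(8−9)(8−10) = 7·1·(−1)·(−2) = 14 ≡ 3, so v_1 = 3^{−1} = 4 (mod 11).
  i = 2 (α = 1): (1−8)(1−7)(1−9)(1−10) = (−7)·(−6)·(−8)·(−9) = 3024 ≡ 10, so v_2 = 10^{−1} = 10 (mod 11).
  i = 3 (α = 7): (7−8)(7−1)(7−9)(7−10) = (−1)·6·(−2)·(−3) = −36 ≡ 8, so v_3 = 8^{−1} = 7 (mod 11).
  i = 4 (α = 9): (9−8)(9−1)(9−7)(9−10) = 1·8·2·(−1) = −16 ≡ 6, so v_4 = 6^{−1} = 2 (mod 11).
  i = 5 (α = 10): (10−8)(10−1)(10−7)(10−9) = 2·9·3·1 = 54 ≡ 10, so v_5 = 10^{−1} = 10 (mod 11).
  v = [4, 10, 7, 2, 10].
Step 2: syndromes of r = [10, 6, 0, 3, 8] (all sums mod 11).
  S_0 = Σ v_i r_i = 4·10 + 10·6 + 7·0 + 2·3 + 10·8 = 186 ≡ 10.
  S_1 = Σ v_i α_i r_i = 4·8·10 + 10·1·6 + 7·7·0 + 2·9·3 + 10·10·8 = 1234 ≡ 2.
  α_i^2 mod 11 = [9, 1, 5, 4, 1].
  S_2 = Σ v_i α_i^2 r_i = 4·9·10 + 10·1·6 + 7·5·0 + 2·4·3 + 10·1·8 = 524 ≡ 7.
  S = (10, 2, 7) ≠ 0, so r is not a codeword (an error is present).
Step 3: locate the error. For a single error e at position i, S_ℓ = v_i·e·α_i^ℓ, so α_err = S_1/S_0.
  S_0^{−1} = 10^{−1} = 10 (mod 11), so α_err = 2·10 = 20 ≡ 9 = α_4. Error position i = 4.
  Consistency check: S_2/S_1 = 7·6 = 42 ≡ 9 = α_err ✓ (single-error assumption holds).
Step 4: error magnitude e = S_0/v_4 = S_0·∏_{j≠4}(α_4 − α_j) = 10·6 = 60 ≡ 5 (mod 11).
Step 5: correct position 4: c_4 = r_4 − e = 3 − 5 ≡ 9 (mod 11). Hence c = [10, 6, 0, 9, 8].
  Check: interpolating c through the α_i gives m(x) = 7 + 10·x (degree < 2) with m(α_i) = c_i for every i, so c is indeed a codeword.


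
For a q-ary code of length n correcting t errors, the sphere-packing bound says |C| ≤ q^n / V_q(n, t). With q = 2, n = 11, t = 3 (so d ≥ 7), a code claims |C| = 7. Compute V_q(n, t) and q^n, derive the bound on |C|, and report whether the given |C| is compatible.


V_q(n, t) = 232, q^n = 2048, Hamming bound = 8, |C| = 7 ≤ bound (satisfied).

Step 1: Compute V_q(n, t) = Σ_{j=0}^3 C(n, j) (q−1)^j.
  j = 0: C(11,0)·(1)^0 = 1·1 = 1.
  j = 1: C(11,1)·(1)^1 = 11·1 = 11.
  j = 2: C(11,2)·(1)^2 = 55·1 = 55.
  j = 3: C(11,3)·(1)^3 = 165·1 = 165.
  V_q(n, t) = 1 + 11 + 55 + 165 = 232.
Step 2: q^n = 2^11 = 2048.
Step 3: Hamming bound ⌊q^n / V_q(n,t)⌋ = ⌊2048/232⌋ = 8.
Step 4: Compare |C| = 7 to 8: satisfied.
The claimed |C| lies below the Hamming bound.
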